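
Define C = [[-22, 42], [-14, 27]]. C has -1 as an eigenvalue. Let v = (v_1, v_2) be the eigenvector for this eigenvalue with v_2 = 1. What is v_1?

C + 1I = [[-21, 42], [-14, 28]].
Solving (C + 1I)v = 0 gives the eigenspace spanned by (2, 1).
With v_2 = 1, v = (2, 1), so v_1 = 2.

2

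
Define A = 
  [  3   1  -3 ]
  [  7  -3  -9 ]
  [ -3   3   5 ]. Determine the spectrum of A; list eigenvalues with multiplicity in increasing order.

Characteristic polynomial: p(μ) = μ^3 - 5μ^2 + 2μ + 8 = (μ - 4)(μ - 2)(μ + 1).
Roots (with multiplicity): -1, 2, 4.

-1, 2, 4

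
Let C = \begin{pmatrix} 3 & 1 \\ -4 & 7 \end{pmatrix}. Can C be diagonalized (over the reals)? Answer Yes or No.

No

Characteristic polynomial: p(μ) = μ^2 - 10μ + 25 = (μ - 5)^2.
μ = 5 has algebraic multiplicity 2; rank(C − 5I) = 1, so geometric multiplicity = 1.
Geometric multiplicity < algebraic multiplicity, so C is not diagonalizable.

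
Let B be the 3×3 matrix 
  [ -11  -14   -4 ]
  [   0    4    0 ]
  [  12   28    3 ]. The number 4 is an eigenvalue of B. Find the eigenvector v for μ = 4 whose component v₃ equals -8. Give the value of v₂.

B − 4I = [[-15, -14, -4], [0, 0, 0], [12, 28, -1]].
Solving (B − 4I)v = 0 gives the eigenspace spanned by (4, -2, -8).
With v₃ = -8, v = (4, -2, -8), so v₂ = -2.

-2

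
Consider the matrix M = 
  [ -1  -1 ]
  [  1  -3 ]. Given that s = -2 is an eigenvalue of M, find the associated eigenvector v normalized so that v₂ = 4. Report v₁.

4

M + 2I = [[1, -1], [1, -1]].
Solving (M + 2I)v = 0 gives the eigenspace spanned by (4, 4).
With v₂ = 4, v = (4, 4), so v₁ = 4.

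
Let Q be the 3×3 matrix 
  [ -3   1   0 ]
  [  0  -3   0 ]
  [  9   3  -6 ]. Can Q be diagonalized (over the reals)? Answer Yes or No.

Characteristic polynomial: p(t) = t^3 + 12t^2 + 45t + 54 = (t + 3)^2(t + 6).
t = -3 has algebraic multiplicity 2; rank(Q + 3I) = 2, so geometric multiplicity = 1.
Geometric multiplicity < algebraic multiplicity, so Q is not diagonalizable.

No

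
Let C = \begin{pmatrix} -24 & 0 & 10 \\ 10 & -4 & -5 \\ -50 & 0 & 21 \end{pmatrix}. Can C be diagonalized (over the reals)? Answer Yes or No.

Characteristic polynomial: p(μ) = μ^3 + 7μ^2 + 8μ - 16 = (μ - 1)(μ + 4)^2.
μ = -4 has algebraic multiplicity 2; rank(C + 4I) = 1, so geometric multiplicity = 2.
Every eigenvalue has geometric = algebraic multiplicity, so C is diagonalizable.

Yes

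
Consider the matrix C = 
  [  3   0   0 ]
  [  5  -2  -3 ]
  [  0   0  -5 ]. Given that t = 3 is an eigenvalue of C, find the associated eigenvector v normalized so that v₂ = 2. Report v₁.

C − 3I = [[0, 0, 0], [5, -5, -3], [0, 0, -8]].
Solving (C − 3I)v = 0 gives the eigenspace spanned by (2, 2, 0).
With v₂ = 2, v = (2, 2, 0), so v₁ = 2.

2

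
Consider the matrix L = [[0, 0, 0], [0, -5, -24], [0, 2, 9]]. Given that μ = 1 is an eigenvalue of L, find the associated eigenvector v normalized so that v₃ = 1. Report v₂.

L − 1I = [[-1, 0, 0], [0, -6, -24], [0, 2, 8]].
Solving (L − 1I)v = 0 gives the eigenspace spanned by (0, -4, 1).
With v₃ = 1, v = (0, -4, 1), so v₂ = -4.

-4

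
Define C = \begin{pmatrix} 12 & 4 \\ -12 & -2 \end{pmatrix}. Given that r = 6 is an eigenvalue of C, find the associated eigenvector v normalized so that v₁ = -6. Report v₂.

9

C − 6I = [[6, 4], [-12, -8]].
Solving (C − 6I)v = 0 gives the eigenspace spanned by (-6, 9).
With v₁ = -6, v = (-6, 9), so v₂ = 9.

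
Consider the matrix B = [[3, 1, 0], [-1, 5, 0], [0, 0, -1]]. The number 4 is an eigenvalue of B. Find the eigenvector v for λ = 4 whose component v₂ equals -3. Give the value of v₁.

-3

B − 4I = [[-1, 1, 0], [-1, 1, 0], [0, 0, -5]].
Solving (B − 4I)v = 0 gives the eigenspace spanned by (-3, -3, 0).
With v₂ = -3, v = (-3, -3, 0), so v₁ = -3.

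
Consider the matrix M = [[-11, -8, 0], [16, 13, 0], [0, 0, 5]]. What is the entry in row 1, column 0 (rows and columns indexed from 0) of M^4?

1088

Characteristic polynomial: s^3 - 7s^2 - 5s + 75 = (s - 5)^2(s + 3), so the eigenvalues are -3, 5, 5.
s=5: eigenvector (-1, 2, 0).
s=-3: eigenvector (-1, 1, 0).
s=5: eigenvector (0, 0, 1).
P = [[-1, -1, 0], [2, 1, 0], [0, 0, 1]], D = diag(5, -3, 5), P⁻¹ = [[1, 1, 0], [-2, -1, 0], [0, 0, 1]].
M⁴ = P·diag(625, 81, 625)·P⁻¹ = [[-463, -544, 0], [1088, 1169, 0], [0, 0, 625]].
The requested entry is 1088.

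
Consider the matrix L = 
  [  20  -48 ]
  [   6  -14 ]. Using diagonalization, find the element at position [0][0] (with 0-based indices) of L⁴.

2176

Characteristic polynomial: s^2 - 6s + 8 = (s - 4)(s - 2), so the eigenvalues are 2, 4.
s=4: eigenvector (3, 1).
s=2: eigenvector (-8, -3).
P = [[3, -8], [1, -3]], D = diag(4, 2), P⁻¹ = [[3, -8], [1, -3]].
L⁴ = P·diag(256, 16)·P⁻¹ = [[2176, -5760], [720, -1904]].
The requested entry is 2176.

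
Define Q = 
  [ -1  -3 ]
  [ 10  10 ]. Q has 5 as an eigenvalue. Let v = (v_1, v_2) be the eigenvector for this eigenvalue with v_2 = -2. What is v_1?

1

Q − 5I = [[-6, -3], [10, 5]].
Solving (Q − 5I)v = 0 gives the eigenspace spanned by (1, -2).
With v_2 = -2, v = (1, -2), so v_1 = 1.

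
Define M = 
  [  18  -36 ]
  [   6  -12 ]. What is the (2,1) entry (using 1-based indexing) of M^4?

Characteristic polynomial: t^2 - 6t = t(t - 6), so the eigenvalues are 0, 6.
t=6: eigenvector (3, 1).
t=0: eigenvector (2, 1).
P = [[3, 2], [1, 1]], D = diag(6, 0), P⁻¹ = [[1, -2], [-1, 3]].
M⁴ = P·diag(1296, 0)·P⁻¹ = [[3888, -7776], [1296, -2592]].
The requested entry is 1296.

1296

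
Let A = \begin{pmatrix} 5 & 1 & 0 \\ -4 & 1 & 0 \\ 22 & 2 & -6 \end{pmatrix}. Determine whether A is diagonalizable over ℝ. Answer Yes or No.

No

Characteristic polynomial: p(λ) = λ^3 - 27λ + 54 = (λ - 3)^2(λ + 6).
λ = 3 has algebraic multiplicity 2; rank(A − 3I) = 2, so geometric multiplicity = 1.
Geometric multiplicity < algebraic multiplicity, so A is not diagonalizable.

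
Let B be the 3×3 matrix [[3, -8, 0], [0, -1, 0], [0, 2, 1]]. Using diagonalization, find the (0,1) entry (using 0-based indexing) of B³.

-56

Characteristic polynomial: μ^3 - 3μ^2 - μ + 3 = (μ - 3)(μ - 1)(μ + 1), so the eigenvalues are -1, 1, 3.
μ=3: eigenvector (1, 0, 0).
μ=-1: eigenvector (2, 1, -1).
μ=1: eigenvector (0, 0, 1).
P = [[1, 2, 0], [0, 1, 0], [0, -1, 1]], D = diag(3, -1, 1), P⁻¹ = [[1, -2, 0], [0, 1, 0], [0, 1, 1]].
B³ = P·diag(27, -1, 1)·P⁻¹ = [[27, -56, 0], [0, -1, 0], [0, 2, 1]].
The requested entry is -56.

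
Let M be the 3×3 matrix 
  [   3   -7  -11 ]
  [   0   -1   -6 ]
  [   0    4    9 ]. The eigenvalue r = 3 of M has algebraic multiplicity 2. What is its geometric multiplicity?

1

M − 3I = [[0, -7, -11], [0, -4, -6], [0, 4, 6]].
This matrix has rank 2, so its null space has dimension 3 − 2 = 1.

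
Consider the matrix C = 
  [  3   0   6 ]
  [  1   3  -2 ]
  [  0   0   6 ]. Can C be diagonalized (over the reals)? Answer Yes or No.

Characteristic polynomial: p(t) = t^3 - 12t^2 + 45t - 54 = (t - 6)(t - 3)^2.
t = 3 has algebraic multiplicity 2; rank(C − 3I) = 2, so geometric multiplicity = 1.
Geometric multiplicity < algebraic multiplicity, so C is not diagonalizable.

No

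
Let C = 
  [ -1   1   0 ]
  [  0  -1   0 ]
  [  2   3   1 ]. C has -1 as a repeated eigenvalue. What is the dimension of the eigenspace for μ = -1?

C + 1I = [[0, 1, 0], [0, 0, 0], [2, 3, 2]].
This matrix has rank 2, so its null space has dimension 3 − 2 = 1.

1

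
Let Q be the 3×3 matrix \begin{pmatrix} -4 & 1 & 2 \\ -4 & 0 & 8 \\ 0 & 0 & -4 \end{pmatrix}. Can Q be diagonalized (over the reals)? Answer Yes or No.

No

Characteristic polynomial: p(t) = t^3 + 8t^2 + 20t + 16 = (t + 2)^2(t + 4).
t = -2 has algebraic multiplicity 2; rank(Q + 2I) = 2, so geometric multiplicity = 1.
Geometric multiplicity < algebraic multiplicity, so Q is not diagonalizable.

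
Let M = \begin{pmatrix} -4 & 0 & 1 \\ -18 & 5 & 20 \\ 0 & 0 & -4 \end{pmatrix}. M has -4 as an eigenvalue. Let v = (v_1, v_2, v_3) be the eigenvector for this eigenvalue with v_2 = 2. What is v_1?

1

M + 4I = [[0, 0, 1], [-18, 9, 20], [0, 0, 0]].
Solving (M + 4I)v = 0 gives the eigenspace spanned by (1, 2, 0).
With v_2 = 2, v = (1, 2, 0), so v_1 = 1.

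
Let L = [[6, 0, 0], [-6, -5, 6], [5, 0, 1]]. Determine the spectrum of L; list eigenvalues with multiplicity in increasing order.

Characteristic polynomial: p(λ) = λ^3 - 2λ^2 - 29λ + 30 = (λ - 6)(λ - 1)(λ + 5).
Roots (with multiplicity): -5, 1, 6.

-5, 1, 6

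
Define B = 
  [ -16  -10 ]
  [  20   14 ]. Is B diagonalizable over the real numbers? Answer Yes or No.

Characteristic polynomial: p(λ) = λ^2 + 2λ - 24 = (λ - 4)(λ + 6).
All 2 eigenvalues are distinct, so B is diagonalizable.

Yes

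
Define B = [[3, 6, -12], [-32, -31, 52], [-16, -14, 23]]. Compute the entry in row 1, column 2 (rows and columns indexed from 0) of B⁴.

-1088

Characteristic polynomial: t^3 + 5t^2 - 9t - 45 = (t - 3)(t + 3)(t + 5), so the eigenvalues are -5, -3, 3.
t=3: eigenvector (1, -4, -2).
t=-3: eigenvector (-1, 3, 1).
t=-5: eigenvector (0, 2, 1).
P = [[1, -1, 0], [-4, 3, 2], [-2, 1, 1]], D = diag(3, -3, -5), P⁻¹ = [[1, 1, -2], [0, 1, -2], [2, 1, -1]].
B⁴ = P·diag(81, 81, 625)·P⁻¹ = [[81, 0, 0], [2176, 1169, -1088], [1088, 544, -463]].
The requested entry is -1088.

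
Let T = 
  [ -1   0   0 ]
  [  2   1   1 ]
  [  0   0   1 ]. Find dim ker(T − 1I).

T − 1I = [[-2, 0, 0], [2, 0, 1], [0, 0, 0]].
This matrix has rank 2, so its null space has dimension 3 − 2 = 1.

1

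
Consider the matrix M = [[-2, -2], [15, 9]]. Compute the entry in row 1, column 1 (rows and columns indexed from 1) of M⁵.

Characteristic polynomial: r^2 - 7r + 12 = (r - 4)(r - 3), so the eigenvalues are 3, 4.
r=4: eigenvector (1, -3).
r=3: eigenvector (2, -5).
P = [[1, 2], [-3, -5]], D = diag(4, 3), P⁻¹ = [[-5, -2], [3, 1]].
M⁵ = P·diag(1024, 243)·P⁻¹ = [[-3662, -1562], [11715, 4929]].
The requested entry is -3662.

-3662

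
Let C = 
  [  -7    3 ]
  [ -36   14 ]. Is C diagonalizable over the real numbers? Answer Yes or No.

Characteristic polynomial: p(t) = t^2 - 7t + 10 = (t - 5)(t - 2).
All 2 eigenvalues are distinct, so C is diagonalizable.

Yes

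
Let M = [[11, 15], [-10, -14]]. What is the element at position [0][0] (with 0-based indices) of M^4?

Characteristic polynomial: t^2 + 3t - 4 = (t - 1)(t + 4), so the eigenvalues are -4, 1.
t=1: eigenvector (3, -2).
t=-4: eigenvector (1, -1).
P = [[3, 1], [-2, -1]], D = diag(1, -4), P⁻¹ = [[1, 1], [-2, -3]].
M⁴ = P·diag(1, 256)·P⁻¹ = [[-509, -765], [510, 766]].
The requested entry is -509.

-509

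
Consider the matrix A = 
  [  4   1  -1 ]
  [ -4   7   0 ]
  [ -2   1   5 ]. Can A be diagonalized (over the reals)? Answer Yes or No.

No

Characteristic polynomial: p(μ) = μ^3 - 16μ^2 + 85μ - 150 = (μ - 6)(μ - 5)^2.
μ = 5 has algebraic multiplicity 2; rank(A − 5I) = 2, so geometric multiplicity = 1.
Geometric multiplicity < algebraic multiplicity, so A is not diagonalizable.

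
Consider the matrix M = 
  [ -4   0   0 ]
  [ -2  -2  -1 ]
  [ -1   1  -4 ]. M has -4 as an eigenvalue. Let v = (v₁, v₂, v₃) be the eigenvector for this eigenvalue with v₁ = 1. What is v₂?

1

M + 4I = [[0, 0, 0], [-2, 2, -1], [-1, 1, 0]].
Solving (M + 4I)v = 0 gives the eigenspace spanned by (1, 1, 0).
With v₁ = 1, v = (1, 1, 0), so v₂ = 1.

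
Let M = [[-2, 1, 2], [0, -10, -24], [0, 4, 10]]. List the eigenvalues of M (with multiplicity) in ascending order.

-2, -2, 2

Characteristic polynomial: p(s) = s^3 + 2s^2 - 4s - 8 = (s - 2)(s + 2)^2.
Roots (with multiplicity): -2, -2, 2.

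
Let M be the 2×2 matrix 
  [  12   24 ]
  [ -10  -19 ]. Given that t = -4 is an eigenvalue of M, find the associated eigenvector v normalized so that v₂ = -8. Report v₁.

M + 4I = [[16, 24], [-10, -15]].
Solving (M + 4I)v = 0 gives the eigenspace spanned by (12, -8).
With v₂ = -8, v = (12, -8), so v₁ = 12.

12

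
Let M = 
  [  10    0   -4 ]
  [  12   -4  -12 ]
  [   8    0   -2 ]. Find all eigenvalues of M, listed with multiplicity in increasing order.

Characteristic polynomial: p(t) = t^3 - 4t^2 - 20t + 48 = (t - 6)(t - 2)(t + 4).
Roots (with multiplicity): -4, 2, 6.

-4, 2, 6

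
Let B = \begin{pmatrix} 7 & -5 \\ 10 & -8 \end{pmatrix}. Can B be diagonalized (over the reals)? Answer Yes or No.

Yes

Characteristic polynomial: p(λ) = λ^2 + λ - 6 = (λ - 2)(λ + 3).
All 2 eigenvalues are distinct, so B is diagonalizable.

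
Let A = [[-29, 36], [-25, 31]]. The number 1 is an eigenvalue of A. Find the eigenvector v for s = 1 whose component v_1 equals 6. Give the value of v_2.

5

A − 1I = [[-30, 36], [-25, 30]].
Solving (A − 1I)v = 0 gives the eigenspace spanned by (6, 5).
With v_1 = 6, v = (6, 5), so v_2 = 5.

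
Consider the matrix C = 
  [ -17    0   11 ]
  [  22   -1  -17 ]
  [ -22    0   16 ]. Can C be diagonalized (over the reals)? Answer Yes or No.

Characteristic polynomial: p(μ) = μ^3 + 2μ^2 - 29μ - 30 = (μ - 5)(μ + 1)(μ + 6).
All 3 eigenvalues are distinct, so C is diagonalizable.

Yes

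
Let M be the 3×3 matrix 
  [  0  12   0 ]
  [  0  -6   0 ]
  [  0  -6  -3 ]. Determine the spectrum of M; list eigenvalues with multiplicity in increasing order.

-6, -3, 0

Characteristic polynomial: p(r) = r^3 + 9r^2 + 18r = r(r + 3)(r + 6).
Roots (with multiplicity): -6, -3, 0.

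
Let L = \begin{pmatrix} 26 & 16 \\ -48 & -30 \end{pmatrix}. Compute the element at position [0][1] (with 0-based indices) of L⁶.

Characteristic polynomial: r^2 + 4r - 12 = (r - 2)(r + 6), so the eigenvalues are -6, 2.
r=-6: eigenvector (1, -2).
r=2: eigenvector (2, -3).
P = [[1, 2], [-2, -3]], D = diag(-6, 2), P⁻¹ = [[-3, -2], [2, 1]].
L⁶ = P·diag(46656, 64)·P⁻¹ = [[-139712, -93184], [279552, 186432]].
The requested entry is -93184.

-93184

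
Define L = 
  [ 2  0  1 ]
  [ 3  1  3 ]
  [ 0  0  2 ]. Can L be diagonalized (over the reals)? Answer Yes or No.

Characteristic polynomial: p(μ) = μ^3 - 5μ^2 + 8μ - 4 = (μ - 2)^2(μ - 1).
μ = 2 has algebraic multiplicity 2; rank(L − 2I) = 2, so geometric multiplicity = 1.
Geometric multiplicity < algebraic multiplicity, so L is not diagonalizable.

No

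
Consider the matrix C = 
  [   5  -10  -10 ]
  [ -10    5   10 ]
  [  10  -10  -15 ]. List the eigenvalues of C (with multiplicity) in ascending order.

Characteristic polynomial: p(μ) = μ^3 + 5μ^2 - 25μ - 125 = (μ - 5)(μ + 5)^2.
Roots (with multiplicity): -5, -5, 5.

-5, -5, 5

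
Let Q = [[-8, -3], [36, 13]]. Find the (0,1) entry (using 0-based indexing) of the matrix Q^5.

Characteristic polynomial: λ^2 - 5λ + 4 = (λ - 4)(λ - 1), so the eigenvalues are 1, 4.
λ=1: eigenvector (1, -3).
λ=4: eigenvector (-1, 4).
P = [[1, -1], [-3, 4]], D = diag(1, 4), P⁻¹ = [[4, 1], [3, 1]].
Q⁵ = P·diag(1, 1024)·P⁻¹ = [[-3068, -1023], [12276, 4093]].
The requested entry is -1023.

-1023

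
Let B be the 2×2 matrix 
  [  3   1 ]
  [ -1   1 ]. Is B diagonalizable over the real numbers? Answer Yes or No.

Characteristic polynomial: p(λ) = λ^2 - 4λ + 4 = (λ - 2)^2.
λ = 2 has algebraic multiplicity 2; rank(B − 2I) = 1, so geometric multiplicity = 1.
Geometric multiplicity < algebraic multiplicity, so B is not diagonalizable.

No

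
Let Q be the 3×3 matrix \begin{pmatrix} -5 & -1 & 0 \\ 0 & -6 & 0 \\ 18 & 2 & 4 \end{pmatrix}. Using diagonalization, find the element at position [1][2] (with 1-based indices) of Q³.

-91

Characteristic polynomial: λ^3 + 7λ^2 - 14λ - 120 = (λ - 4)(λ + 5)(λ + 6), so the eigenvalues are -6, -5, 4.
λ=-5: eigenvector (1, 0, -2).
λ=-6: eigenvector (1, 1, -2).
λ=4: eigenvector (0, 0, 1).
P = [[1, 1, 0], [0, 1, 0], [-2, -2, 1]], D = diag(-5, -6, 4), P⁻¹ = [[1, -1, 0], [0, 1, 0], [2, 0, 1]].
Q³ = P·diag(-125, -216, 64)·P⁻¹ = [[-125, -91, 0], [0, -216, 0], [378, 182, 64]].
The requested entry is -91.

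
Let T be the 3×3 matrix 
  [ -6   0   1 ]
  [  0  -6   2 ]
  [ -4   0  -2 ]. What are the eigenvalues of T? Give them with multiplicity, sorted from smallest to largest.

Characteristic polynomial: p(λ) = λ^3 + 14λ^2 + 64λ + 96 = (λ + 4)^2(λ + 6).
Roots (with multiplicity): -6, -4, -4.

-6, -4, -4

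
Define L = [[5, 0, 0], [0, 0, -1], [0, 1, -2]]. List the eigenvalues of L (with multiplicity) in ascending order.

Characteristic polynomial: p(r) = r^3 - 3r^2 - 9r - 5 = (r - 5)(r + 1)^2.
Roots (with multiplicity): -1, -1, 5.

-1, -1, 5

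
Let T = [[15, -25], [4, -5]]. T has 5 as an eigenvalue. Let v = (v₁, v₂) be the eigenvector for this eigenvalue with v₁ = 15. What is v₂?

T − 5I = [[10, -25], [4, -10]].
Solving (T − 5I)v = 0 gives the eigenspace spanned by (15, 6).
With v₁ = 15, v = (15, 6), so v₂ = 6.

6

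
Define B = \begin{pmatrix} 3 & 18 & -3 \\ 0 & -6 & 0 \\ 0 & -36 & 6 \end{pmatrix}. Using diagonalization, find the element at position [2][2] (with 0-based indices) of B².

Characteristic polynomial: r^3 - 3r^2 - 36r + 108 = (r - 6)(r - 3)(r + 6), so the eigenvalues are -6, 3, 6.
r=3: eigenvector (1, 0, 0).
r=-6: eigenvector (-1, 1, 3).
r=6: eigenvector (-1, 0, 1).
P = [[1, -1, -1], [0, 1, 0], [0, 3, 1]], D = diag(3, -6, 6), P⁻¹ = [[1, -2, 1], [0, 1, 0], [0, -3, 1]].
B² = P·diag(9, 36, 36)·P⁻¹ = [[9, 54, -27], [0, 36, 0], [0, 0, 36]].
The requested entry is 36.

36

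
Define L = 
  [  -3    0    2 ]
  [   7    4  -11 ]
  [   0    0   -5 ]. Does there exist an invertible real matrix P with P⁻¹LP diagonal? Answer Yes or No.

Characteristic polynomial: p(t) = t^3 + 4t^2 - 17t - 60 = (t - 4)(t + 3)(t + 5).
All 3 eigenvalues are distinct, so L is diagonalizable.

Yes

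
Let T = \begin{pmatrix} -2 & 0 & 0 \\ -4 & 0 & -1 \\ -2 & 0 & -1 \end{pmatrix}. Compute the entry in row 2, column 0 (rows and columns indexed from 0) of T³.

-14

Characteristic polynomial: r^3 + 3r^2 + 2r = r(r + 1)(r + 2), so the eigenvalues are -2, -1, 0.
r=-2: eigenvector (1, 3, 2).
r=0: eigenvector (0, 1, 0).
r=-1: eigenvector (0, 1, 1).
P = [[1, 0, 0], [3, 1, 1], [2, 0, 1]], D = diag(-2, 0, -1), P⁻¹ = [[1, 0, 0], [-1, 1, -1], [-2, 0, 1]].
T³ = P·diag(-8, 0, -1)·P⁻¹ = [[-8, 0, 0], [-22, 0, -1], [-14, 0, -1]].
The requested entry is -14.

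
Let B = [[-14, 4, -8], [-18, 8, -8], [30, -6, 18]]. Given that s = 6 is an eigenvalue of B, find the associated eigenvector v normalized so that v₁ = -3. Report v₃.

6

B − 6I = [[-20, 4, -8], [-18, 2, -8], [30, -6, 12]].
Solving (B − 6I)v = 0 gives the eigenspace spanned by (-3, -3, 6).
With v₁ = -3, v = (-3, -3, 6), so v₃ = 6.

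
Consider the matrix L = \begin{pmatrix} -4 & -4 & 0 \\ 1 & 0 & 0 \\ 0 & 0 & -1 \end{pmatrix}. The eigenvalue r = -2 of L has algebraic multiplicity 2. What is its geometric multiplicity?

1

L + 2I = [[-2, -4, 0], [1, 2, 0], [0, 0, 1]].
This matrix has rank 2, so its null space has dimension 3 − 2 = 1.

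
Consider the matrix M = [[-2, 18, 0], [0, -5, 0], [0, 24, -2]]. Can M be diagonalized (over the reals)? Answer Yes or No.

Characteristic polynomial: p(t) = t^3 + 9t^2 + 24t + 20 = (t + 2)^2(t + 5).
t = -2 has algebraic multiplicity 2; rank(M + 2I) = 1, so geometric multiplicity = 2.
Every eigenvalue has geometric = algebraic multiplicity, so M is diagonalizable.

Yes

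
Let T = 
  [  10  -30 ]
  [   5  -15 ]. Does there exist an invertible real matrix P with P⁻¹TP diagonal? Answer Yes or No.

Characteristic polynomial: p(μ) = μ^2 + 5μ = μ(μ + 5).
All 2 eigenvalues are distinct, so T is diagonalizable.

Yes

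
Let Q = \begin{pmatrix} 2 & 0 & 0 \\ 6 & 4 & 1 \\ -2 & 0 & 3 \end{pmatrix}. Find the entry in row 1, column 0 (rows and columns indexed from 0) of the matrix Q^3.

150

Characteristic polynomial: λ^3 - 9λ^2 + 26λ - 24 = (λ - 4)(λ - 3)(λ - 2), so the eigenvalues are 2, 3, 4.
λ=2: eigenvector (1, -4, 2).
λ=4: eigenvector (0, 1, 0).
λ=3: eigenvector (0, -1, 1).
P = [[1, 0, 0], [-4, 1, -1], [2, 0, 1]], D = diag(2, 4, 3), P⁻¹ = [[1, 0, 0], [2, 1, 1], [-2, 0, 1]].
Q³ = P·diag(8, 64, 27)·P⁻¹ = [[8, 0, 0], [150, 64, 37], [-38, 0, 27]].
The requested entry is 150.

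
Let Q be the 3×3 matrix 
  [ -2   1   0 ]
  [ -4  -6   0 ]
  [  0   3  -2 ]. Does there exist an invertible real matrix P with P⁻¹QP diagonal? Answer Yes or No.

Characteristic polynomial: p(r) = r^3 + 10r^2 + 32r + 32 = (r + 2)(r + 4)^2.
r = -4 has algebraic multiplicity 2; rank(Q + 4I) = 2, so geometric multiplicity = 1.
Geometric multiplicity < algebraic multiplicity, so Q is not diagonalizable.

No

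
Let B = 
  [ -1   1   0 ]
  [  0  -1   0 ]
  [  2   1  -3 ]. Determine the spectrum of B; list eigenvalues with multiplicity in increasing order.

-3, -1, -1

Characteristic polynomial: p(r) = r^3 + 5r^2 + 7r + 3 = (r + 1)^2(r + 3).
Roots (with multiplicity): -3, -1, -1.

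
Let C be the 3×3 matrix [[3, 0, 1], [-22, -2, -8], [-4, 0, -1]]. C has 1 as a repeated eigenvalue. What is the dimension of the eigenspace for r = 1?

C − 1I = [[2, 0, 1], [-22, -3, -8], [-4, 0, -2]].
This matrix has rank 2, so its null space has dimension 3 − 2 = 1.

1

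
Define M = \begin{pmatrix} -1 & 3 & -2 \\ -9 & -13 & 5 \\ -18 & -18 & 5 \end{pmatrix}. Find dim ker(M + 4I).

1

M + 4I = [[3, 3, -2], [-9, -9, 5], [-18, -18, 9]].
This matrix has rank 2, so its null space has dimension 3 − 2 = 1.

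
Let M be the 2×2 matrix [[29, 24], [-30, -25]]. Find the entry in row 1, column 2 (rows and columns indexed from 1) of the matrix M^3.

504

Characteristic polynomial: λ^2 - 4λ - 5 = (λ - 5)(λ + 1), so the eigenvalues are -1, 5.
λ=-1: eigenvector (-4, 5).
λ=5: eigenvector (-1, 1).
P = [[-4, -1], [5, 1]], D = diag(-1, 5), P⁻¹ = [[1, 1], [-5, -4]].
M³ = P·diag(-1, 125)·P⁻¹ = [[629, 504], [-630, -505]].
The requested entry is 504.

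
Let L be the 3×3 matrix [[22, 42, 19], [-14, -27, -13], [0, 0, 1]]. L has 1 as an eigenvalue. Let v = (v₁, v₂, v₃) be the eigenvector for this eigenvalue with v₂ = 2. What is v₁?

L − 1I = [[21, 42, 19], [-14, -28, -13], [0, 0, 0]].
Solving (L − 1I)v = 0 gives the eigenspace spanned by (-4, 2, 0).
With v₂ = 2, v = (-4, 2, 0), so v₁ = -4.

-4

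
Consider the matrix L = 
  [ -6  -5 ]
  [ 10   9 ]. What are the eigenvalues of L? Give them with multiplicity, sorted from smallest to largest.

-1, 4

Characteristic polynomial: p(μ) = μ^2 - 3μ - 4 = (μ - 4)(μ + 1).
Roots (with multiplicity): -1, 4.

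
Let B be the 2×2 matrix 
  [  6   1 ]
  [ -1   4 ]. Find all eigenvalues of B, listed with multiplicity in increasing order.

5, 5

Characteristic polynomial: p(t) = t^2 - 10t + 25 = (t - 5)^2.
Roots (with multiplicity): 5, 5.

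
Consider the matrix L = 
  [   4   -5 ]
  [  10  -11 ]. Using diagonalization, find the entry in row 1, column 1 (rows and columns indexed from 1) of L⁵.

7774

Characteristic polynomial: λ^2 + 7λ + 6 = (λ + 1)(λ + 6), so the eigenvalues are -6, -1.
λ=-6: eigenvector (-1, -2).
λ=-1: eigenvector (1, 1).
P = [[-1, 1], [-2, 1]], D = diag(-6, -1), P⁻¹ = [[1, -1], [2, -1]].
L⁵ = P·diag(-7776, -1)·P⁻¹ = [[7774, -7775], [15550, -15551]].
The requested entry is 7774.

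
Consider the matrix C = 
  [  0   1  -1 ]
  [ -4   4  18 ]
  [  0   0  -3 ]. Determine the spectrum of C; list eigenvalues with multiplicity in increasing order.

-3, 2, 2

Characteristic polynomial: p(r) = r^3 - r^2 - 8r + 12 = (r - 2)^2(r + 3).
Roots (with multiplicity): -3, 2, 2.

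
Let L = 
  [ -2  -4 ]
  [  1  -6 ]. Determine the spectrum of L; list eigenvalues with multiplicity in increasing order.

-4, -4

Characteristic polynomial: p(μ) = μ^2 + 8μ + 16 = (μ + 4)^2.
Roots (with multiplicity): -4, -4.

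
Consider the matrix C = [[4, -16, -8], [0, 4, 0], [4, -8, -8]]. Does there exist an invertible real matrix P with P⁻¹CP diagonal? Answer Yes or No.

Yes

Characteristic polynomial: p(μ) = μ^3 - 16μ = μ(μ - 4)(μ + 4).
All 3 eigenvalues are distinct, so C is diagonalizable.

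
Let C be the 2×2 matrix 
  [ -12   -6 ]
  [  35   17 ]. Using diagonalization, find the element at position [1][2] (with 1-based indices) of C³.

-114

Characteristic polynomial: t^2 - 5t + 6 = (t - 3)(t - 2), so the eigenvalues are 2, 3.
t=2: eigenvector (-3, 7).
t=3: eigenvector (2, -5).
P = [[-3, 2], [7, -5]], D = diag(2, 3), P⁻¹ = [[-5, -2], [-7, -3]].
C³ = P·diag(8, 27)·P⁻¹ = [[-258, -114], [665, 293]].
The requested entry is -114.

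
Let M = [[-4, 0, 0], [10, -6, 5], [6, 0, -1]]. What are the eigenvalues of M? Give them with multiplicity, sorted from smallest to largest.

-6, -4, -1

Characteristic polynomial: p(t) = t^3 + 11t^2 + 34t + 24 = (t + 1)(t + 4)(t + 6).
Roots (with multiplicity): -6, -4, -1.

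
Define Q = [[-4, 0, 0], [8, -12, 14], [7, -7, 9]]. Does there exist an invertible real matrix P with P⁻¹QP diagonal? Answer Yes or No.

Yes

Characteristic polynomial: p(λ) = λ^3 + 7λ^2 + 2λ - 40 = (λ - 2)(λ + 4)(λ + 5).
All 3 eigenvalues are distinct, so Q is diagonalizable.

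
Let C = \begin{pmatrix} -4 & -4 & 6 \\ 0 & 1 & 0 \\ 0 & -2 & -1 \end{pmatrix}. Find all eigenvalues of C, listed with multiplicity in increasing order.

Characteristic polynomial: p(t) = t^3 + 4t^2 - t - 4 = (t - 1)(t + 1)(t + 4).
Roots (with multiplicity): -4, -1, 1.

-4, -1, 1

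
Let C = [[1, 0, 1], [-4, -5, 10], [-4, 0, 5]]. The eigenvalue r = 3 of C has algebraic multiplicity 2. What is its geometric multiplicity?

1

C − 3I = [[-2, 0, 1], [-4, -8, 10], [-4, 0, 2]].
This matrix has rank 2, so its null space has dimension 3 − 2 = 1.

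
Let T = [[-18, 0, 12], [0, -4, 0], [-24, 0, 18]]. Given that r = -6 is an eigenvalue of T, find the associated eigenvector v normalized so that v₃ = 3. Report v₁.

T + 6I = [[-12, 0, 12], [0, 2, 0], [-24, 0, 24]].
Solving (T + 6I)v = 0 gives the eigenspace spanned by (3, 0, 3).
With v₃ = 3, v = (3, 0, 3), so v₁ = 3.

3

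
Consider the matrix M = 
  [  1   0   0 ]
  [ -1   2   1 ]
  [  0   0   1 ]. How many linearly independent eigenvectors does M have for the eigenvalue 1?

M − 1I = [[0, 0, 0], [-1, 1, 1], [0, 0, 0]].
This matrix has rank 1, so its null space has dimension 3 − 1 = 2.

2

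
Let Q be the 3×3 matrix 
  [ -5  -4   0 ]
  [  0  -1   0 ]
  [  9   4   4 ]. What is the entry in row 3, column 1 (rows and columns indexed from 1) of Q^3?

189

Characteristic polynomial: μ^3 + 2μ^2 - 19μ - 20 = (μ - 4)(μ + 1)(μ + 5), so the eigenvalues are -5, -1, 4.
μ=-5: eigenvector (1, 0, -1).
μ=-1: eigenvector (-1, 1, 1).
μ=4: eigenvector (0, 0, 1).
P = [[1, -1, 0], [0, 1, 0], [-1, 1, 1]], D = diag(-5, -1, 4), P⁻¹ = [[1, 1, 0], [0, 1, 0], [1, 0, 1]].
Q³ = P·diag(-125, -1, 64)·P⁻¹ = [[-125, -124, 0], [0, -1, 0], [189, 124, 64]].
The requested entry is 189.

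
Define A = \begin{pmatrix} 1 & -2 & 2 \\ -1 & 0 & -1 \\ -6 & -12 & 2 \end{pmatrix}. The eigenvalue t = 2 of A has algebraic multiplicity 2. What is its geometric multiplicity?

1

A − 2I = [[-1, -2, 2], [-1, -2, -1], [-6, -12, 0]].
This matrix has rank 2, so its null space has dimension 3 − 2 = 1.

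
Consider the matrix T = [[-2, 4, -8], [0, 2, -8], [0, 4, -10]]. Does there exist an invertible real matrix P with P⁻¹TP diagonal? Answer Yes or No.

Characteristic polynomial: p(μ) = μ^3 + 10μ^2 + 28μ + 24 = (μ + 2)^2(μ + 6).
μ = -2 has algebraic multiplicity 2; rank(T + 2I) = 1, so geometric multiplicity = 2.
Every eigenvalue has geometric = algebraic multiplicity, so T is diagonalizable.

Yes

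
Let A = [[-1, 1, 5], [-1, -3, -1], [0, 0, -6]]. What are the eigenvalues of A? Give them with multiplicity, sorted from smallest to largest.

-6, -2, -2

Characteristic polynomial: p(t) = t^3 + 10t^2 + 28t + 24 = (t + 2)^2(t + 6).
Roots (with multiplicity): -6, -2, -2.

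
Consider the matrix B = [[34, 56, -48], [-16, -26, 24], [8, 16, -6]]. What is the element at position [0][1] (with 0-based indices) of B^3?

1376

Characteristic polynomial: s^3 - 2s^2 - 36s + 72 = (s - 6)(s - 2)(s + 6), so the eigenvalues are -6, 2, 6.
s=2: eigenvector (5, -2, 1).
s=6: eigenvector (-2, 1, 0).
s=-6: eigenvector (4, -2, 1).
P = [[5, -2, 4], [-2, 1, -2], [1, 0, 1]], D = diag(2, 6, -6), P⁻¹ = [[1, 2, 0], [0, 1, 2], [-1, -2, 1]].
B³ = P·diag(8, 216, -216)·P⁻¹ = [[904, 1376, -1728], [-448, -680, 864], [224, 448, -216]].
The requested entry is 1376.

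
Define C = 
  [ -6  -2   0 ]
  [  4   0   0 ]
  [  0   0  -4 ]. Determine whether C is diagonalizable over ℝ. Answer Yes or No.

Yes

Characteristic polynomial: p(λ) = λ^3 + 10λ^2 + 32λ + 32 = (λ + 2)(λ + 4)^2.
λ = -4 has algebraic multiplicity 2; rank(C + 4I) = 1, so geometric multiplicity = 2.
Every eigenvalue has geometric = algebraic multiplicity, so C is diagonalizable.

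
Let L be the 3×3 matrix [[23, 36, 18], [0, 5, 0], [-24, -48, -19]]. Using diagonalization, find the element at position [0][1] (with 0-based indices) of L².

144

Characteristic polynomial: t^3 - 9t^2 + 15t + 25 = (t - 5)^2(t + 1), so the eigenvalues are -1, 5, 5.
t=5: eigenvector (1, 0, -1).
t=-1: eigenvector (-3, 0, 4).
t=5: eigenvector (0, 1, -2).
P = [[1, -3, 0], [0, 0, 1], [-1, 4, -2]], D = diag(5, -1, 5), P⁻¹ = [[4, 6, 3], [1, 2, 1], [0, 1, 0]].
L² = P·diag(25, 1, 25)·P⁻¹ = [[97, 144, 72], [0, 25, 0], [-96, -192, -71]].
The requested entry is 144.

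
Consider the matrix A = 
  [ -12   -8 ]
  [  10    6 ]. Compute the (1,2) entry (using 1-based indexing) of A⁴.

960

Characteristic polynomial: t^2 + 6t + 8 = (t + 2)(t + 4), so the eigenvalues are -4, -2.
t=-4: eigenvector (-1, 1).
t=-2: eigenvector (-4, 5).
P = [[-1, -4], [1, 5]], D = diag(-4, -2), P⁻¹ = [[-5, -4], [1, 1]].
A⁴ = P·diag(256, 16)·P⁻¹ = [[1216, 960], [-1200, -944]].
The requested entry is 960.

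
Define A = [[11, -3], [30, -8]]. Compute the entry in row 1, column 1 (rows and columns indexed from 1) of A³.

71

Characteristic polynomial: λ^2 - 3λ + 2 = (λ - 2)(λ - 1), so the eigenvalues are 1, 2.
λ=2: eigenvector (1, 3).
λ=1: eigenvector (3, 10).
P = [[1, 3], [3, 10]], D = diag(2, 1), P⁻¹ = [[10, -3], [-3, 1]].
A³ = P·diag(8, 1)·P⁻¹ = [[71, -21], [210, -62]].
The requested entry is 71.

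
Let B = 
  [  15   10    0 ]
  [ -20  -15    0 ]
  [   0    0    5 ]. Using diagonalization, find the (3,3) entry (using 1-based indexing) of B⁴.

625

Characteristic polynomial: μ^3 - 5μ^2 - 25μ + 125 = (μ - 5)^2(μ + 5), so the eigenvalues are -5, 5, 5.
μ=-5: eigenvector (-1, 2, 0).
μ=5: eigenvector (-1, 1, 0).
μ=5: eigenvector (0, 0, 1).
P = [[-1, -1, 0], [2, 1, 0], [0, 0, 1]], D = diag(-5, 5, 5), P⁻¹ = [[1, 1, 0], [-2, -1, 0], [0, 0, 1]].
B⁴ = P·diag(625, 625, 625)·P⁻¹ = [[625, 0, 0], [0, 625, 0], [0, 0, 625]].
The requested entry is 625.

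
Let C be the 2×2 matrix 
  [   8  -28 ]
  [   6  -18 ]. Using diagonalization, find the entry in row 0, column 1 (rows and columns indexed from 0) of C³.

-2128

Characteristic polynomial: s^2 + 10s + 24 = (s + 4)(s + 6), so the eigenvalues are -6, -4.
s=-4: eigenvector (7, 3).
s=-6: eigenvector (2, 1).
P = [[7, 2], [3, 1]], D = diag(-4, -6), P⁻¹ = [[1, -2], [-3, 7]].
C³ = P·diag(-64, -216)·P⁻¹ = [[848, -2128], [456, -1128]].
The requested entry is -2128.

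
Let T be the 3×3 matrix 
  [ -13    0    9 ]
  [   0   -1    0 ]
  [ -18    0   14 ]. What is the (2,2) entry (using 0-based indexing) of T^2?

Characteristic polynomial: s^3 - 21s - 20 = (s - 5)(s + 1)(s + 4), so the eigenvalues are -4, -1, 5.
s=-1: eigenvector (0, 1, 0).
s=5: eigenvector (-1, 0, -2).
s=-4: eigenvector (1, 0, 1).
P = [[0, -1, 1], [1, 0, 0], [0, -2, 1]], D = diag(-1, 5, -4), P⁻¹ = [[0, 1, 0], [1, 0, -1], [2, 0, -1]].
T² = P·diag(1, 25, 16)·P⁻¹ = [[7, 0, 9], [0, 1, 0], [-18, 0, 34]].
The requested entry is 34.

34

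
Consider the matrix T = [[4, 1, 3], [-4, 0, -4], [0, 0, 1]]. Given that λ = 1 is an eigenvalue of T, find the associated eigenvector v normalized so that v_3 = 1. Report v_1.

-1

T − 1I = [[3, 1, 3], [-4, -1, -4], [0, 0, 0]].
Solving (T − 1I)v = 0 gives the eigenspace spanned by (-1, 0, 1).
With v_3 = 1, v = (-1, 0, 1), so v_1 = -1.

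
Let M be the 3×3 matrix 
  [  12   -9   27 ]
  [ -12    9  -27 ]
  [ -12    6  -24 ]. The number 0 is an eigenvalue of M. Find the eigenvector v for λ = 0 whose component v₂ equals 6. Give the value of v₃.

M = [[12, -9, 27], [-12, 9, -27], [-12, 6, -24]].
Solving (M)v = 0 gives the eigenspace spanned by (-9, 6, 6).
With v₂ = 6, v = (-9, 6, 6), so v₃ = 6.

6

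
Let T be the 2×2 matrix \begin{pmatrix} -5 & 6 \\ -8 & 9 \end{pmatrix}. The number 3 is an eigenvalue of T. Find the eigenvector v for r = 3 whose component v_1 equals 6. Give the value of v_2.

T − 3I = [[-8, 6], [-8, 6]].
Solving (T − 3I)v = 0 gives the eigenspace spanned by (6, 8).
With v_1 = 6, v = (6, 8), so v_2 = 8.

8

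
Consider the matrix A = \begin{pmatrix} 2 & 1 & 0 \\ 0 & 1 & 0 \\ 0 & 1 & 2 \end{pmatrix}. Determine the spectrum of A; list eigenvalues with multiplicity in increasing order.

Characteristic polynomial: p(t) = t^3 - 5t^2 + 8t - 4 = (t - 2)^2(t - 1).
Roots (with multiplicity): 1, 2, 2.

1, 2, 2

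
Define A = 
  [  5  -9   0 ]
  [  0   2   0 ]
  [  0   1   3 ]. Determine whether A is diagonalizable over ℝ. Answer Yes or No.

Yes

Characteristic polynomial: p(t) = t^3 - 10t^2 + 31t - 30 = (t - 5)(t - 3)(t - 2).
All 3 eigenvalues are distinct, so A is diagonalizable.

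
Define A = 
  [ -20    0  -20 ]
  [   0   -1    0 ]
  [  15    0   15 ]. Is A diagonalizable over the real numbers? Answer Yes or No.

Yes

Characteristic polynomial: p(t) = t^3 + 6t^2 + 5t = t(t + 1)(t + 5).
All 3 eigenvalues are distinct, so A is diagonalizable.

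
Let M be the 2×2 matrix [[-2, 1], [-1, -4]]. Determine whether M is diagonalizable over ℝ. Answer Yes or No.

No

Characteristic polynomial: p(s) = s^2 + 6s + 9 = (s + 3)^2.
s = -3 has algebraic multiplicity 2; rank(M + 3I) = 1, so geometric multiplicity = 1.
Geometric multiplicity < algebraic multiplicity, so M is not diagonalizable.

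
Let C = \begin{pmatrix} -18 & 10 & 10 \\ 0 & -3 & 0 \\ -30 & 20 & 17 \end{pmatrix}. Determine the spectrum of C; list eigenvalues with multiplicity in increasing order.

Characteristic polynomial: p(λ) = λ^3 + 4λ^2 - 3λ - 18 = (λ - 2)(λ + 3)^2.
Roots (with multiplicity): -3, -3, 2.

-3, -3, 2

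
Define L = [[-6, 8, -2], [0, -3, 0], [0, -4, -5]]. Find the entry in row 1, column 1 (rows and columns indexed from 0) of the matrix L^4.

Characteristic polynomial: r^3 + 14r^2 + 63r + 90 = (r + 3)(r + 5)(r + 6), so the eigenvalues are -6, -5, -3.
r=-5: eigenvector (-2, 0, 1).
r=-3: eigenvector (4, 1, -2).
r=-6: eigenvector (1, 0, 0).
P = [[-2, 4, 1], [0, 1, 0], [1, -2, 0]], D = diag(-5, -3, -6), P⁻¹ = [[0, 2, 1], [0, 1, 0], [1, 0, 2]].
L⁴ = P·diag(625, 81, 1296)·P⁻¹ = [[1296, -2176, 1342], [0, 81, 0], [0, 1088, 625]].
The requested entry is 81.

81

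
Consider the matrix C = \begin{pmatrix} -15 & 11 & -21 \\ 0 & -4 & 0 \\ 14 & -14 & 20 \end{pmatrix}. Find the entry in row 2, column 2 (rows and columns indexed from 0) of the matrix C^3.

650

Characteristic polynomial: r^3 - r^2 - 26r - 24 = (r - 6)(r + 1)(r + 4), so the eigenvalues are -4, -1, 6.
r=-1: eigenvector (3, 0, -2).
r=-4: eigenvector (1, 1, 0).
r=6: eigenvector (-1, 0, 1).
P = [[3, 1, -1], [0, 1, 0], [-2, 0, 1]], D = diag(-1, -4, 6), P⁻¹ = [[1, -1, 1], [0, 1, 0], [2, -2, 3]].
C³ = P·diag(-1, -64, 216)·P⁻¹ = [[-435, 371, -651], [0, -64, 0], [434, -434, 650]].
The requested entry is 650.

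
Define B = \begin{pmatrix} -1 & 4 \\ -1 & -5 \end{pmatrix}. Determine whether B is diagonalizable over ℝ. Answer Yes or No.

No

Characteristic polynomial: p(t) = t^2 + 6t + 9 = (t + 3)^2.
t = -3 has algebraic multiplicity 2; rank(B + 3I) = 1, so geometric multiplicity = 1.
Geometric multiplicity < algebraic multiplicity, so B is not diagonalizable.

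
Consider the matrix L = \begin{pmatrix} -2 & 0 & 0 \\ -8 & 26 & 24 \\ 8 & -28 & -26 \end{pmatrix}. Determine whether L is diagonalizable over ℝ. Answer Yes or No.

Yes

Characteristic polynomial: p(t) = t^3 + 2t^2 - 4t - 8 = (t - 2)(t + 2)^2.
t = -2 has algebraic multiplicity 2; rank(L + 2I) = 1, so geometric multiplicity = 2.
Every eigenvalue has geometric = algebraic multiplicity, so L is diagonalizable.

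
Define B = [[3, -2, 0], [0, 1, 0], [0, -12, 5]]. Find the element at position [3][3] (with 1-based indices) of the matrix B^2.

Characteristic polynomial: μ^3 - 9μ^2 + 23μ - 15 = (μ - 5)(μ - 3)(μ - 1), so the eigenvalues are 1, 3, 5.
μ=1: eigenvector (1, 1, 3).
μ=3: eigenvector (1, 0, 0).
μ=5: eigenvector (0, 0, 1).
P = [[1, 1, 0], [1, 0, 0], [3, 0, 1]], D = diag(1, 3, 5), P⁻¹ = [[0, 1, 0], [1, -1, 0], [0, -3, 1]].
B² = P·diag(1, 9, 25)·P⁻¹ = [[9, -8, 0], [0, 1, 0], [0, -72, 25]].
The requested entry is 25.

25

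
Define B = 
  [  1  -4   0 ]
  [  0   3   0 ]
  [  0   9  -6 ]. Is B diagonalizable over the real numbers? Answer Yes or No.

Yes

Characteristic polynomial: p(s) = s^3 + 2s^2 - 21s + 18 = (s - 3)(s - 1)(s + 6).
All 3 eigenvalues are distinct, so B is diagonalizable.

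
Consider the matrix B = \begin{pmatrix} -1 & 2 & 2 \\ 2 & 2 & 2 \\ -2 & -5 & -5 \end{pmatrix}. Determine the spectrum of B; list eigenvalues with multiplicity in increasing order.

Characteristic polynomial: p(λ) = λ^3 + 4λ^2 + 3λ = λ(λ + 1)(λ + 3).
Roots (with multiplicity): -3, -1, 0.

-3, -1, 0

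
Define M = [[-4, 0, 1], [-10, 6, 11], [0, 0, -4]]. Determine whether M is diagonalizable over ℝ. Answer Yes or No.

No

Characteristic polynomial: p(r) = r^3 + 2r^2 - 32r - 96 = (r - 6)(r + 4)^2.
r = -4 has algebraic multiplicity 2; rank(M + 4I) = 2, so geometric multiplicity = 1.
Geometric multiplicity < algebraic multiplicity, so M is not diagonalizable.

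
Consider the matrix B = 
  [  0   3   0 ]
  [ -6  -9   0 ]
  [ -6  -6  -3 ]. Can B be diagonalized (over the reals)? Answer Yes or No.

Yes

Characteristic polynomial: p(t) = t^3 + 12t^2 + 45t + 54 = (t + 3)^2(t + 6).
t = -3 has algebraic multiplicity 2; rank(B + 3I) = 1, so geometric multiplicity = 2.
Every eigenvalue has geometric = algebraic multiplicity, so B is diagonalizable.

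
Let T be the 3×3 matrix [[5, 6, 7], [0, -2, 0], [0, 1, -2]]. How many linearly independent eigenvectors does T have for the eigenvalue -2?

T + 2I = [[7, 6, 7], [0, 0, 0], [0, 1, 0]].
This matrix has rank 2, so its null space has dimension 3 − 2 = 1.

1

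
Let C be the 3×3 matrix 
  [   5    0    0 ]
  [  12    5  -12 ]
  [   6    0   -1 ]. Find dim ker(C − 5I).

C − 5I = [[0, 0, 0], [12, 0, -12], [6, 0, -6]].
This matrix has rank 1, so its null space has dimension 3 − 1 = 2.

2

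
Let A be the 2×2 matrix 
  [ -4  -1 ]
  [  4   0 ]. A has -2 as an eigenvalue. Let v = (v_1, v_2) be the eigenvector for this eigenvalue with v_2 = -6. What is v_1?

A + 2I = [[-2, -1], [4, 2]].
Solving (A + 2I)v = 0 gives the eigenspace spanned by (3, -6).
With v_2 = -6, v = (3, -6), so v_1 = 3.

3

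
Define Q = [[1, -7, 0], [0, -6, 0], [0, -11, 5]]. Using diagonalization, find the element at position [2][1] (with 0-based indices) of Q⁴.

Characteristic polynomial: λ^3 - 31λ + 30 = (λ - 5)(λ - 1)(λ + 6), so the eigenvalues are -6, 1, 5.
λ=1: eigenvector (1, 0, 0).
λ=-6: eigenvector (1, 1, 1).
λ=5: eigenvector (0, 0, 1).
P = [[1, 1, 0], [0, 1, 0], [0, 1, 1]], D = diag(1, -6, 5), P⁻¹ = [[1, -1, 0], [0, 1, 0], [0, -1, 1]].
Q⁴ = P·diag(1, 1296, 625)·P⁻¹ = [[1, 1295, 0], [0, 1296, 0], [0, 671, 625]].
The requested entry is 671.

671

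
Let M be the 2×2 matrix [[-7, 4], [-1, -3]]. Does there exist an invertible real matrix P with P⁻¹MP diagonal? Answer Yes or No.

No

Characteristic polynomial: p(μ) = μ^2 + 10μ + 25 = (μ + 5)^2.
μ = -5 has algebraic multiplicity 2; rank(M + 5I) = 1, so geometric multiplicity = 1.
Geometric multiplicity < algebraic multiplicity, so M is not diagonalizable.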